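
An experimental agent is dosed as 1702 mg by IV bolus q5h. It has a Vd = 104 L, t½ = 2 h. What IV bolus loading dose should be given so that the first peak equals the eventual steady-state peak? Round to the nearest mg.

f = (1/2)^(5/2) ≈ 0.176777; accumulation ratio R = 1/(1−f) ≈ 1.21474.
Loading dose to hit Cmax,ss on first dose: D_load = D_maint·R ≈ 1702 × 1.21474 ≈ 2067.49 mg.

2067 mg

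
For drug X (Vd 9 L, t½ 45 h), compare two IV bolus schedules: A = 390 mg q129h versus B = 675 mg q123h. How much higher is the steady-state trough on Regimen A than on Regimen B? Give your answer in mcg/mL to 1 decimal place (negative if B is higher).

-6.4 mcg/mL

Regimen A: f = (1/2)^(129/45) ≈ 0.1371; Cmin,ss = (390/9)·f/(1−f) ≈ 6.885 mcg/mL.
Regimen B: f = (1/2)^(123/45) ≈ 0.1504; Cmin,ss = (675/9)·f/(1−f) ≈ 13.277 mcg/mL.
Difference ≈ 6.885 − 13.277 ≈ -6.392 mcg/mL.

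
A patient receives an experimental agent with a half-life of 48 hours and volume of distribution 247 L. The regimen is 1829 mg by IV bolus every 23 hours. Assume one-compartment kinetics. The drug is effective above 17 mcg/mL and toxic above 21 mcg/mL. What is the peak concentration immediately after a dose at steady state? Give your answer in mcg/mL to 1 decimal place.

τ/t½ = 23/48 ≈ 0.47917, so fraction remaining f = (1/2)^(23/48) ≈ 0.7174.
Accumulation ratio R = 1/(1 − f) ≈ 1/0.2826 ≈ 3.5386.
Each bolus raises the concentration by D/Vd = 1829/247 ≈ 7.405 mcg/mL.
Steady-state peak Cmax,ss = C₀·R ≈ 7.405 × 3.5386 ≈ 26.203 mcg/mL.
Peak 26.2 mcg/mL vs MTC 21 mcg/mL: exceeds toxic threshold.

26.2 mcg/mL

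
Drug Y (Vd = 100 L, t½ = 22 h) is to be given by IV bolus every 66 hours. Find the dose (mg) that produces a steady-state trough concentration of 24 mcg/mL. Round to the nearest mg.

τ/t½ = 66/22 ≈ 3, so f = (1/2)^(66/22) ≈ 0.125000.
Cmin,ss = (D/Vd)·f/(1−f), so D = Cmin,ss·Vd·(1−f)/f.
D = 24 × 100 × (1−f)/f ≈ 24 × 100 × 7.00000 ≈ 16800.00 mg.

16800 mg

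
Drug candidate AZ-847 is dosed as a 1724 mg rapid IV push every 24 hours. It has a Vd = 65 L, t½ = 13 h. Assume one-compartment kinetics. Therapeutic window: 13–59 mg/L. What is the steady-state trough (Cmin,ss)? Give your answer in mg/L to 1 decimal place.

τ/t½ = 24/13 ≈ 1.8462, so fraction remaining f = (1/2)^(24/13) ≈ 0.2781.
Each bolus raises the concentration by D/Vd = 1724/65 ≈ 26.523 mg/L.
Steady-state trough Cmin,ss = C₀·f/(1−f) ≈ 26.523 × 0.2781/0.7219 ≈ 10.218 mg/L.
Trough 10.2 mg/L vs MEC 13 mg/L: subtherapeutic.

10.2 mg/L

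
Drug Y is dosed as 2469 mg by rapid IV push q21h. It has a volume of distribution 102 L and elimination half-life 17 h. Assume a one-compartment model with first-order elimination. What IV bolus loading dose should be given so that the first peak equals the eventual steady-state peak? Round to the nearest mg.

f = (1/2)^(21/17) ≈ 0.424756; accumulation ratio R = 1/(1−f) ≈ 1.73839.
Loading dose to hit Cmax,ss on first dose: D_load = D_maint·R ≈ 2469 × 1.73839 ≈ 4292.08 mg.

4292 mg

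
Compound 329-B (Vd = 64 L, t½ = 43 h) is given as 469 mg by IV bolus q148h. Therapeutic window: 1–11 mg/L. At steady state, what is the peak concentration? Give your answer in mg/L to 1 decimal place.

k = ln2/t½ = ln2/43 ≈ 0.016120 h⁻¹; fraction remaining f = e^(−kτ) = e^(−0.016120×148) ≈ 0.0920.
Accumulation ratio R = 1/(1 − f) ≈ 1/0.9080 ≈ 1.1013.
Single-dose peak C₀ = D/Vd = 469/64 ≈ 7.328 mg/L.
Steady-state peak Cmax,ss = C₀·R ≈ 7.328 × 1.1013 ≈ 8.070 mg/L.
Peak 8.1 mg/L vs MTC 11 mg/L: below toxic threshold.

8.1 mg/L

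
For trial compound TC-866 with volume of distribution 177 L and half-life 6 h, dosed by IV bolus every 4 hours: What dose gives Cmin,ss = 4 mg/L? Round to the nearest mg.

τ/t½ = 4/6 ≈ 0.66667, so f = (1/2)^(4/6) ≈ 0.629961.
Cmin,ss = (D/Vd)·f/(1−f), so D = Cmin,ss·Vd·(1−f)/f.
D = 4 × 177 × (1−f)/f ≈ 4 × 177 × 0.58740 ≈ 415.88 mg.

416 mg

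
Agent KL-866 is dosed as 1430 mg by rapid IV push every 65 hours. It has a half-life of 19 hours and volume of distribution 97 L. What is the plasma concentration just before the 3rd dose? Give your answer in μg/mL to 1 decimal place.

1.5 μg/mL

f = (1/2)^(τ/t½) = (1/2)^(65/19) ≈ 0.0934.
C₀ = D/Vd = 1430/97 ≈ 14.742 μg/mL.
Before the 3rd dose, 2 doses have been given. Superposition: Cmin = C₀·(f + f²).
≈ 14.742 × (0.0934 + 0.0087) ≈ 14.742 × 0.1021 ≈ 1.505 μg/mL.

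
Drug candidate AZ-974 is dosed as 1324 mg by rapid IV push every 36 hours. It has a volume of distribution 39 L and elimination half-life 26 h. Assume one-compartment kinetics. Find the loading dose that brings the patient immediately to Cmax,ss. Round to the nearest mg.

f = (1/2)^(36/26) ≈ 0.382992; accumulation ratio R = 1/(1−f) ≈ 1.62072.
Loading dose to hit Cmax,ss on first dose: D_load = D_maint·R ≈ 1324 × 1.62072 ≈ 2145.83 mg.

2146 mg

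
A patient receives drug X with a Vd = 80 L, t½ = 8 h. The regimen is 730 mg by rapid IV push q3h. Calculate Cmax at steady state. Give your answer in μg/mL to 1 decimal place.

39.9 μg/mL

k = ln2/t½ = ln2/8 ≈ 0.086643 h⁻¹; fraction remaining f = e^(−kτ) = e^(−0.086643×3) ≈ 0.7711.
Accumulation ratio R = 1/(1 − f) ≈ 1/0.2289 ≈ 4.3687.
Each bolus raises the concentration by D/Vd = 730/80 ≈ 9.125 μg/mL.
Cmax,ss = C₀/(1 − f) ≈ 9.125/0.2289 ≈ 39.865 μg/mL.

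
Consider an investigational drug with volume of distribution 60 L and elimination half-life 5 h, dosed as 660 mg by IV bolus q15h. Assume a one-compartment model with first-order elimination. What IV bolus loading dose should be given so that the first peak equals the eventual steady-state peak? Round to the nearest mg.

754 mg

f = (1/2)^(15/5) ≈ 0.125000; accumulation ratio R = 1/(1−f) ≈ 1.14286.
Loading dose to hit Cmax,ss on first dose: D_load = D_maint·R ≈ 660 × 1.14286 ≈ 754.29 mg.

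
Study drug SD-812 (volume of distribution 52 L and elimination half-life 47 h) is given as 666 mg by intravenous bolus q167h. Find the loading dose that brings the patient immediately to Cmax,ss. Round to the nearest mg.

728 mg

f = (1/2)^(167/47) ≈ 0.085189; accumulation ratio R = 1/(1−f) ≈ 1.09312.
Loading dose to hit Cmax,ss on first dose: D_load = D_maint·R ≈ 666 × 1.09312 ≈ 728.02 mg.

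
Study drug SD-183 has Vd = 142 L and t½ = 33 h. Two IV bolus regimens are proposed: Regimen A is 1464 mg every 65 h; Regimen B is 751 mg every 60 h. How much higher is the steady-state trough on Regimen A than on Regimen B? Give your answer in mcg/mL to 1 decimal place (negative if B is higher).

Regimen A: f = (1/2)^(65/33) ≈ 0.2553; Cmin,ss = (1464/142)·f/(1−f) ≈ 3.534 mcg/mL.
Regimen B: f = (1/2)^(60/33) ≈ 0.2836; Cmin,ss = (751/142)·f/(1−f) ≈ 2.094 mcg/mL.
Difference ≈ 3.534 − 2.094 ≈ 1.440 mcg/mL.

1.4 mcg/mL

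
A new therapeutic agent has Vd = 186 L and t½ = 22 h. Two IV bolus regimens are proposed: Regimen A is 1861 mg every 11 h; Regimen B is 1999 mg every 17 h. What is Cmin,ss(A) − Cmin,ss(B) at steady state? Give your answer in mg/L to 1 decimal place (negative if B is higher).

Regimen A: f = (1/2)^(11/22) ≈ 0.7071; Cmin,ss = (1861/186)·f/(1−f) ≈ 24.154 mg/L.
Regimen B: f = (1/2)^(17/22) ≈ 0.5853; Cmin,ss = (1999/186)·f/(1−f) ≈ 15.169 mg/L.
Difference ≈ 24.154 − 15.169 ≈ 8.985 mg/L.

9.0 mg/L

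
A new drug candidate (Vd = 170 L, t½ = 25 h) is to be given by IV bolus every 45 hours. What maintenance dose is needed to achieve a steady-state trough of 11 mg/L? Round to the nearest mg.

τ/t½ = 45/25 ≈ 1.8, so f = (1/2)^(45/25) ≈ 0.287175.
Cmin,ss = (D/Vd)·f/(1−f), so D = Cmin,ss·Vd·(1−f)/f.
D = 11 × 170 × (1−f)/f ≈ 11 × 170 × 2.48220 ≈ 4641.71 mg.

4642 mg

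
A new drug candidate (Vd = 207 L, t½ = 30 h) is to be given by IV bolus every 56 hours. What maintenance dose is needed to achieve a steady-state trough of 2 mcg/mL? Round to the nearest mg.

1096 mg

τ/t½ = 56/30 ≈ 1.8667, so f = (1/2)^(56/30) ≈ 0.274206.
Cmin,ss = (D/Vd)·f/(1−f), so D = Cmin,ss·Vd·(1−f)/f.
D = 2 × 207 × (1−f)/f ≈ 2 × 207 × 2.64689 ≈ 1095.81 mg.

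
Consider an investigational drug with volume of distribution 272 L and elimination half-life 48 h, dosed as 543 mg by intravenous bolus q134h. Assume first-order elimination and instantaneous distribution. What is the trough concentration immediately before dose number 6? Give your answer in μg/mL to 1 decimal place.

0.3 μg/mL

f = (1/2)^(τ/t½) = (1/2)^(134/48) ≈ 0.1444.
C₀ = D/Vd = 543/272 ≈ 1.996 μg/mL.
Before the 6th dose, 5 doses have been given. Superposition: Cmin = C₀·(f + f² + … + f^5).
≈ 1.996 × (0.1444 + 0.0209 + 0.0030 + 0.0004 + 0.0001) ≈ 1.996 × 0.1688 ≈ 0.337 μg/mL.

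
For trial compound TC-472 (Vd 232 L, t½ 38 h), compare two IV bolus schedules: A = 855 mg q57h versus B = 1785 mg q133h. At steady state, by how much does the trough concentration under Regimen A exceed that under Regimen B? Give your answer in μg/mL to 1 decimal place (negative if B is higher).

Regimen A: f = (1/2)^(57/38) ≈ 0.3536; Cmin,ss = (855/232)·f/(1−f) ≈ 2.016 μg/mL.
Regimen B: f = (1/2)^(133/38) ≈ 0.0884; Cmin,ss = (1785/232)·f/(1−f) ≈ 0.746 μg/mL.
Difference ≈ 2.016 − 0.746 ≈ 1.270 μg/mL.

1.3 μg/mL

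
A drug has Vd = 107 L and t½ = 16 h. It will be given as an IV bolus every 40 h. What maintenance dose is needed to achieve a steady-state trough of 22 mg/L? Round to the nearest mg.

10962 mg

τ/t½ = 40/16 ≈ 2.5, so f = (1/2)^(40/16) ≈ 0.176777.
Cmin,ss = (D/Vd)·f/(1−f), so D = Cmin,ss·Vd·(1−f)/f.
D = 22 × 107 × (1−f)/f ≈ 22 × 107 × 4.65684 ≈ 10962.20 mg.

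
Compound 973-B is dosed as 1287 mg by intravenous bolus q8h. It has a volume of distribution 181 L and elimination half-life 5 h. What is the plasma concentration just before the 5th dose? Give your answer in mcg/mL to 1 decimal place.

f = (1/2)^(τ/t½) = (1/2)^(8/5) ≈ 0.3299.
C₀ = D/Vd = 1287/181 ≈ 7.110 mcg/mL.
Before the 5th dose, 4 doses have been given. Superposition: Cmin = C₀·(f + f² + … + f^4).
≈ 7.110 × (0.3299 + 0.1088 + 0.0359 + 0.0118) ≈ 7.110 × 0.4864 ≈ 3.458 mcg/mL.

3.5 mcg/mL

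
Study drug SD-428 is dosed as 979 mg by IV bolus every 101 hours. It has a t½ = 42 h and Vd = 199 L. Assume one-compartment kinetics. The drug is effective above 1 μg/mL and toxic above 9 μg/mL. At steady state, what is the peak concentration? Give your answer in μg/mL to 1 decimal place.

Over one 101-h interval, 101/42 ≈ 2.4048 half-lives elapse, leaving f ≈ 0.1888 of each dose.
Accumulation ratio R = 1/(1 − f) ≈ 1/0.8112 ≈ 1.2327.
Single-dose peak C₀ = D/Vd = 979/199 ≈ 4.920 μg/mL.
Steady-state peak Cmax,ss = C₀·R ≈ 4.920 × 1.2327 ≈ 6.065 μg/mL.
Peak 6.1 μg/mL vs MTC 9 μg/mL: below toxic threshold.

6.1 μg/mL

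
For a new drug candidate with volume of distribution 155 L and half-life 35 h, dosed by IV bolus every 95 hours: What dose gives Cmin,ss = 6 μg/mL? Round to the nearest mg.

5173 mg

τ/t½ = 95/35 ≈ 2.7143, so f = (1/2)^(95/35) ≈ 0.152377.
Cmin,ss = (D/Vd)·f/(1−f), so D = Cmin,ss·Vd·(1−f)/f.
D = 6 × 155 × (1−f)/f ≈ 6 × 155 × 5.56267 ≈ 5173.28 mg.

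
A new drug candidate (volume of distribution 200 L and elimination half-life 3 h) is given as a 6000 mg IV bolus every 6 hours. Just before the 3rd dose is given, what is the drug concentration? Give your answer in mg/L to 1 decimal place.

9.4 mg/L

f = (1/2)^(τ/t½) = (1/2)^(6/3) ≈ 0.2500.
C₀ = D/Vd = 6000/200 ≈ 30.000 mg/L.
Before the 3rd dose, 2 doses have been given. Superposition: Cmin = C₀·(f + f²).
≈ 30.000 × (0.2500 + 0.0625) ≈ 30.000 × 0.3125 ≈ 9.375 mg/L.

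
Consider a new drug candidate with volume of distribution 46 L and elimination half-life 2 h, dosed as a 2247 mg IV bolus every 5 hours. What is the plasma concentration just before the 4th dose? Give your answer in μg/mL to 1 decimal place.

f = (1/2)^(τ/t½) = (1/2)^(5/2) ≈ 0.1768.
C₀ = D/Vd = 2247/46 ≈ 48.848 μg/mL.
Before the 4th dose, 3 doses have been given. Superposition: Cmin = C₀·(f + f² + … + f^3).
≈ 48.848 × (0.1768 + 0.0313 + 0.0055) ≈ 48.848 × 0.2136 ≈ 10.434 μg/mL.

10.4 μg/mL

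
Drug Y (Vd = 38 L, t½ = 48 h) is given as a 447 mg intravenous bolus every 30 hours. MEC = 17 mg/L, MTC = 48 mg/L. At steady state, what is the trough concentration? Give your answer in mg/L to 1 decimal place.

k = ln2/t½ = ln2/48 ≈ 0.014441 h⁻¹; fraction remaining f = e^(−kτ) = e^(−0.014441×30) ≈ 0.6484.
Each bolus raises the concentration by D/Vd = 447/38 ≈ 11.763 mg/L.
Steady-state trough Cmin,ss = C₀·f/(1−f) ≈ 11.763 × 0.6484/0.3516 ≈ 21.693 mg/L.
Trough 21.7 mg/L vs MEC 17 mg/L: adequate.

21.7 mg/L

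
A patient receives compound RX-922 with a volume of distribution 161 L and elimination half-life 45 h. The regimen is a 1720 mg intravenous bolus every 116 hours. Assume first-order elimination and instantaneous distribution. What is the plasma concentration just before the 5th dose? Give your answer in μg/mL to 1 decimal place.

2.1 μg/mL

f = (1/2)^(τ/t½) = (1/2)^(116/45) ≈ 0.1675.
C₀ = D/Vd = 1720/161 ≈ 10.683 μg/mL.
Before the 5th dose, 4 doses have been given. Superposition: Cmin = C₀·(f + f² + … + f^4).
≈ 10.683 × (0.1675 + 0.0281 + 0.0047 + 0.0008) ≈ 10.683 × 0.2011 ≈ 2.148 μg/mL.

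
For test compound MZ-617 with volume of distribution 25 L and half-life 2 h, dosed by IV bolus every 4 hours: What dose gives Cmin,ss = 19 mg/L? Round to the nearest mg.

τ/t½ = 4/2 ≈ 2, so f = (1/2)^(4/2) ≈ 0.250000.
Cmin,ss = (D/Vd)·f/(1−f), so D = Cmin,ss·Vd·(1−f)/f.
D = 19 × 25 × (1−f)/f ≈ 19 × 25 × 3.00000 ≈ 1425.00 mg.

1425 mg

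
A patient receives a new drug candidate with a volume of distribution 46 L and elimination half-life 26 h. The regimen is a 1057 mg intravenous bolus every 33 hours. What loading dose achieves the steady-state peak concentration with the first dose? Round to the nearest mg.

1806 mg

f = (1/2)^(33/26) ≈ 0.414881; accumulation ratio R = 1/(1−f) ≈ 1.70905.
Loading dose to hit Cmax,ss on first dose: D_load = D_maint·R ≈ 1057 × 1.70905 ≈ 1806.47 mg.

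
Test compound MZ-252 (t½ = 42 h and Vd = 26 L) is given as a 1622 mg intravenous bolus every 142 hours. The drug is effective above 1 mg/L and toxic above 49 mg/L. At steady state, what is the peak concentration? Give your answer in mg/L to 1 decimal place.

69.0 mg/L

k = ln2/t½ = ln2/42 ≈ 0.016504 h⁻¹; fraction remaining f = e^(−kτ) = e^(−0.016504×142) ≈ 0.0960.
At steady state, accumulation factor R = 1/(1 − e^(−kτ)) ≈ 1.1062.
Single-dose peak C₀ = D/Vd = 1622/26 ≈ 62.385 mg/L.
Steady-state peak Cmax,ss = C₀·R ≈ 62.385 × 1.1062 ≈ 69.010 mg/L.
Peak 69.0 mg/L vs MTC 49 mg/L: exceeds toxic threshold.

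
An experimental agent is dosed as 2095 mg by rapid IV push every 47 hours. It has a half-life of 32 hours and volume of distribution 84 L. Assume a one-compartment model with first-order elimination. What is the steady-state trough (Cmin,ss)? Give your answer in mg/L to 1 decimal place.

Over one 47-h interval, 47/32 ≈ 1.4688 half-lives elapse, leaving f ≈ 0.3613 of each dose.
Accumulation ratio R = 1/(1 − f) ≈ 1/0.6387 ≈ 1.5657.
Each bolus raises the concentration by D/Vd = 2095/84 ≈ 24.940 mg/L.
Cmax,ss = C₀/(1 − f) ≈ 24.940/0.6387 ≈ 39.048 mg/L.
Steady-state trough Cmin,ss = Cmax,ss·f ≈ 39.048 × 0.3613 ≈ 14.108 mg/L.

14.1 mg/L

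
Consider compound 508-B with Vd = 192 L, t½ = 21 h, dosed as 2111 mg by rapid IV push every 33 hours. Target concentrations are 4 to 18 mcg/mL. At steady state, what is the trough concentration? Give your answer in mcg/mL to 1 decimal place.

k = ln2/t½ = ln2/21 ≈ 0.033007 h⁻¹; fraction remaining f = e^(−kτ) = e^(−0.033007×33) ≈ 0.3365.
Single-dose peak C₀ = D/Vd = 2111/192 ≈ 10.995 mcg/mL.
Steady-state trough Cmin,ss = C₀·f/(1−f) ≈ 10.995 × 0.3365/0.6635 ≈ 5.576 mcg/mL.
Trough 5.6 mcg/mL vs MEC 4 mcg/mL: adequate.

5.6 mcg/mL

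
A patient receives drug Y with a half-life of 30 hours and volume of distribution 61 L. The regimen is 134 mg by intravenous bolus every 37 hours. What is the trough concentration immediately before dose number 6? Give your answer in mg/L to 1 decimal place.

f = (1/2)^(τ/t½) = (1/2)^(37/30) ≈ 0.4253.
C₀ = D/Vd = 134/61 ≈ 2.197 mg/L.
Before the 6th dose, 5 doses have been given. Superposition: Cmin = C₀·(f + f² + … + f^5).
≈ 2.197 × (0.4253 + 0.1809 + 0.0769 + 0.0327 + 0.0139) ≈ 2.197 × 0.7297 ≈ 1.603 mg/L.

1.6 mg/L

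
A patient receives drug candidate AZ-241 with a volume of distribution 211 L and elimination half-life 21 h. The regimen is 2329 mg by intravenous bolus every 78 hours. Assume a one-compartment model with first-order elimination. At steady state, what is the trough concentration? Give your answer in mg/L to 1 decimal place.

Over one 78-h interval, 78/21 ≈ 3.7143 half-lives elapse, leaving f ≈ 0.0762 of each dose.
Each bolus raises the concentration by D/Vd = 2329/211 ≈ 11.038 mg/L.
Steady-state trough Cmin,ss = C₀·f/(1−f) ≈ 11.038 × 0.0762/0.9238 ≈ 0.910 mg/L.

0.9 mg/L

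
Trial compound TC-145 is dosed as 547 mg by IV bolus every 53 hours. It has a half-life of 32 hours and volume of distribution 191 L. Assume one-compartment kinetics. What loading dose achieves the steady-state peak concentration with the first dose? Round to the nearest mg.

f = (1/2)^(53/32) ≈ 0.317263; accumulation ratio R = 1/(1−f) ≈ 1.46469.
Loading dose to hit Cmax,ss on first dose: D_load = D_maint·R ≈ 547 × 1.46469 ≈ 801.19 mg.

801 mg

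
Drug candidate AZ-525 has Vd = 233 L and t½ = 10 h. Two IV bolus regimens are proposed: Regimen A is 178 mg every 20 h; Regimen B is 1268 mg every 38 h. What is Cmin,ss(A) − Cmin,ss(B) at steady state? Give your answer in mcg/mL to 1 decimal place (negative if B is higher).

-0.2 mcg/mL

Regimen A: f = (1/2)^(20/10) ≈ 0.2500; Cmin,ss = (178/233)·f/(1−f) ≈ 0.255 mcg/mL.
Regimen B: f = (1/2)^(38/10) ≈ 0.0718; Cmin,ss = (1268/233)·f/(1−f) ≈ 0.421 mcg/mL.
Difference ≈ 0.255 − 0.421 ≈ -0.166 mcg/mL.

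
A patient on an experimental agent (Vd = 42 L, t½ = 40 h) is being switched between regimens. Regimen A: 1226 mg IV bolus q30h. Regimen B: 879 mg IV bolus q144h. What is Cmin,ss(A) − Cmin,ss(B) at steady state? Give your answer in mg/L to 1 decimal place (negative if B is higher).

Regimen A: f = (1/2)^(30/40) ≈ 0.5946; Cmin,ss = (1226/42)·f/(1−f) ≈ 42.814 mg/L.
Regimen B: f = (1/2)^(144/40) ≈ 0.0825; Cmin,ss = (879/42)·f/(1−f) ≈ 1.882 mg/L.
Difference ≈ 42.814 − 1.882 ≈ 40.932 mg/L.

40.9 mg/L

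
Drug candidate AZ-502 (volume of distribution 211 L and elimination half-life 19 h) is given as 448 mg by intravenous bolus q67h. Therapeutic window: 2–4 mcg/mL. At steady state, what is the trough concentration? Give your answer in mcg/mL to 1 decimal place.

τ/t½ = 67/19 ≈ 3.5263, so fraction remaining f = (1/2)^(67/19) ≈ 0.0868.
At steady state, accumulation factor R = 1/(1 − e^(−kτ)) ≈ 1.0951.
Single-dose peak C₀ = D/Vd = 448/211 ≈ 2.123 mcg/mL.
Cmax,ss = C₀/(1 − f) ≈ 2.123/0.9132 ≈ 2.325 mcg/mL.
Steady-state trough Cmin,ss = Cmax,ss·f ≈ 2.325 × 0.0868 ≈ 0.202 mcg/mL.
Trough 0.2 mcg/mL vs MEC 2 mcg/mL: subtherapeutic.

0.2 mcg/mL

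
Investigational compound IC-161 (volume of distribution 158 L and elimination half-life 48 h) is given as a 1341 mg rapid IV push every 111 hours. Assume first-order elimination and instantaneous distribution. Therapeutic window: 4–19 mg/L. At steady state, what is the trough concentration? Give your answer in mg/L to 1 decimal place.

Over one 111-h interval, 111/48 ≈ 2.3125 half-lives elapse, leaving f ≈ 0.2013 of each dose.
Each bolus raises the concentration by D/Vd = 1341/158 ≈ 8.487 mg/L.
Steady-state trough Cmin,ss = C₀·f/(1−f) ≈ 8.487 × 0.2013/0.7987 ≈ 2.139 mg/L.
Trough 2.1 mg/L vs MEC 4 mg/L: subtherapeutic.

2.1 mg/L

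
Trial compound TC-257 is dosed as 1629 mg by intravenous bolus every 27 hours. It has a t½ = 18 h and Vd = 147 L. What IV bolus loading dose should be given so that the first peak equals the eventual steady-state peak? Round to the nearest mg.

f = (1/2)^(27/18) ≈ 0.353553; accumulation ratio R = 1/(1−f) ≈ 1.54692.
Loading dose to hit Cmax,ss on first dose: D_load = D_maint·R ≈ 1629 × 1.54692 ≈ 2519.93 mg.

2520 mg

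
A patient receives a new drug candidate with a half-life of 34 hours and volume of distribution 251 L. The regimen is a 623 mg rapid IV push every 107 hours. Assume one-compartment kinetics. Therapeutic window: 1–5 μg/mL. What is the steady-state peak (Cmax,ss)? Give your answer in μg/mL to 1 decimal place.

τ/t½ = 107/34 ≈ 3.1471, so fraction remaining f = (1/2)^(107/34) ≈ 0.1129.
Accumulation ratio R = 1/(1 − f) ≈ 1/0.8871 ≈ 1.1273.
Single-dose peak C₀ = D/Vd = 623/251 ≈ 2.482 μg/mL.
Steady-state peak Cmax,ss = C₀·R ≈ 2.482 × 1.1273 ≈ 2.798 μg/mL.
Peak 2.8 μg/mL vs MTC 5 μg/mL: below toxic threshold.

2.8 μg/mL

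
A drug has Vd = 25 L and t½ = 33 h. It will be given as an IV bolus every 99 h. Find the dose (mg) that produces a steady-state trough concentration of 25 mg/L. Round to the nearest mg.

4375 mg

τ/t½ = 99/33 ≈ 3, so f = (1/2)^(99/33) ≈ 0.125000.
Cmin,ss = (D/Vd)·f/(1−f), so D = Cmin,ss·Vd·(1−f)/f.
D = 25 × 25 × (1−f)/f ≈ 25 × 25 × 7.00000 ≈ 4375.00 mg.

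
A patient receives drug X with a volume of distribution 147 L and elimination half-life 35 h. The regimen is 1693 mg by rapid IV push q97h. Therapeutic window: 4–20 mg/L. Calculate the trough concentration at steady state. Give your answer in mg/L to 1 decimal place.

τ/t½ = 97/35 ≈ 2.7714, so fraction remaining f = (1/2)^(97/35) ≈ 0.1465.
Accumulation ratio R = 1/(1 − f) ≈ 1/0.8535 ≈ 1.1716.
Single-dose peak C₀ = D/Vd = 1693/147 ≈ 11.517 mg/L.
Steady-state peak Cmax,ss = C₀·R ≈ 11.517 × 1.1716 ≈ 13.493 mg/L.
One interval later, Cmin,ss = Cmax,ss·e^(−kτ) ≈ 13.493 × 0.1465 ≈ 1.977 mg/L.
Trough 2.0 mg/L vs MEC 4 mg/L: subtherapeutic.

2.0 mg/L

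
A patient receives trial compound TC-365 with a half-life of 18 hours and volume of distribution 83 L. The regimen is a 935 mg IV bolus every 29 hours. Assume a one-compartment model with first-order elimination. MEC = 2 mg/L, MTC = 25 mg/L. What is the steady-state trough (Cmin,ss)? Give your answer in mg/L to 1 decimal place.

k = ln2/t½ = ln2/18 ≈ 0.038508 h⁻¹; fraction remaining f = e^(−kτ) = e^(−0.038508×29) ≈ 0.3273.
Accumulation ratio R = 1/(1 − f) ≈ 1/0.6727 ≈ 1.4865.
Each bolus raises the concentration by D/Vd = 935/83 ≈ 11.265 mg/L.
Cmax,ss = C₀/(1 − f) ≈ 11.265/0.6727 ≈ 16.746 mg/L.
Steady-state trough Cmin,ss = Cmax,ss·f ≈ 16.746 × 0.3273 ≈ 5.481 mg/L.
Trough 5.5 mg/L vs MEC 2 mg/L: adequate.

5.5 mg/L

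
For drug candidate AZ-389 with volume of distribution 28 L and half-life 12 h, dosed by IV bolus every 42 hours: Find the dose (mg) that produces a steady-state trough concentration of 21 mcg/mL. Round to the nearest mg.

6064 mg

τ/t½ = 42/12 ≈ 3.5, so f = (1/2)^(42/12) ≈ 0.088388.
Cmin,ss = (D/Vd)·f/(1−f), so D = Cmin,ss·Vd·(1−f)/f.
D = 21 × 28 × (1−f)/f ≈ 21 × 28 × 10.31375 ≈ 6064.49 mg.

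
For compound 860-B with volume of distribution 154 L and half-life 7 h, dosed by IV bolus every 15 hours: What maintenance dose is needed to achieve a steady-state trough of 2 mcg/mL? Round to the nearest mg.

1052 mg

τ/t½ = 15/7 ≈ 2.1429, so f = (1/2)^(15/7) ≈ 0.226431.
Cmin,ss = (D/Vd)·f/(1−f), so D = Cmin,ss·Vd·(1−f)/f.
D = 2 × 154 × (1−f)/f ≈ 2 × 154 × 3.41636 ≈ 1052.24 mg.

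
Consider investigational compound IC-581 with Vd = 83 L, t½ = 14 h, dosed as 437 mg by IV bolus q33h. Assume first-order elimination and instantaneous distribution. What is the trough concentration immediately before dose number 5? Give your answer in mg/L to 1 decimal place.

1.3 mg/L

f = (1/2)^(τ/t½) = (1/2)^(33/14) ≈ 0.1952.
C₀ = D/Vd = 437/83 ≈ 5.265 mg/L.
Before the 5th dose, 4 doses have been given. Superposition: Cmin = C₀·(f + f² + … + f^4).
≈ 5.265 × (0.1952 + 0.0381 + 0.0074 + 0.0015) ≈ 5.265 × 0.2422 ≈ 1.275 mg/L.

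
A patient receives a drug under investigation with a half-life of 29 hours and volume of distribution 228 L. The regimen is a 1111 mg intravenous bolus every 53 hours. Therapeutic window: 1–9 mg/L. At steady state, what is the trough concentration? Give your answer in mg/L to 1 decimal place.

k = ln2/t½ = ln2/29 ≈ 0.023902 h⁻¹; fraction remaining f = e^(−kτ) = e^(−0.023902×53) ≈ 0.2817.
At steady state, accumulation factor R = 1/(1 − e^(−kτ)) ≈ 1.3922.
Single-dose peak C₀ = D/Vd = 1111/228 ≈ 4.873 mg/L.
Steady-state peak Cmax,ss = C₀·R ≈ 4.873 × 1.3922 ≈ 6.784 mg/L.
One interval later, Cmin,ss = Cmax,ss·e^(−kτ) ≈ 6.784 × 0.2817 ≈ 1.911 mg/L.
Trough 1.9 mg/L vs MEC 1 mg/L: adequate.

1.9 mg/L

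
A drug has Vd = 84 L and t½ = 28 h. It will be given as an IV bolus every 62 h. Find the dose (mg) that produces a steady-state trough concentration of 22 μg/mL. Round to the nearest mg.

6728 mg

τ/t½ = 62/28 ≈ 2.2143, so f = (1/2)^(62/28) ≈ 0.215493.
Cmin,ss = (D/Vd)·f/(1−f), so D = Cmin,ss·Vd·(1−f)/f.
D = 22 × 84 × (1−f)/f ≈ 22 × 84 × 3.64052 ≈ 6727.68 mg.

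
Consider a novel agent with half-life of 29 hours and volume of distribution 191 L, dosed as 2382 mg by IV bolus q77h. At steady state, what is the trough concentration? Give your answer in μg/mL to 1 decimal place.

Over one 77-h interval, 77/29 ≈ 2.6552 half-lives elapse, leaving f ≈ 0.1587 of each dose.
At steady state, accumulation factor R = 1/(1 − e^(−kτ)) ≈ 1.1886.
Single-dose peak C₀ = D/Vd = 2382/191 ≈ 12.471 μg/mL.
Cmax,ss = C₀/(1 − f) ≈ 12.471/0.8413 ≈ 14.823 μg/mL.
One interval later, Cmin,ss = Cmax,ss·e^(−kτ) ≈ 14.823 × 0.1587 ≈ 2.352 μg/mL.

2.4 μg/mL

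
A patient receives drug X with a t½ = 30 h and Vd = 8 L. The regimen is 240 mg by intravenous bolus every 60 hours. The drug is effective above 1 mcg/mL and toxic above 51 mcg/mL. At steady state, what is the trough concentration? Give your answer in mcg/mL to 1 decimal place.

τ = 60 h = 2 half-lives, so f = (1/2)^2 = 0.25.
Accumulation ratio R = 1/(1 − f) = 1/0.75 = 4/3.
Single-dose peak C₀ = D/Vd = 240/8 = 30 mcg/mL.
Steady-state peak Cmax,ss = C₀·R = 30 × 4/3 ≈ 40.000 mcg/mL.
Steady-state trough Cmin,ss = Cmax,ss·f ≈ 40.000 × 0.25 ≈ 10.000 mcg/mL.
Trough 10.0 mcg/mL vs MEC 1 mcg/mL: adequate.

10.0 mcg/mL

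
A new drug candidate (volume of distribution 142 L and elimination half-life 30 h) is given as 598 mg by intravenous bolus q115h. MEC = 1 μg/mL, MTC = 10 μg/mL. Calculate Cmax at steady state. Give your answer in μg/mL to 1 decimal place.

4.5 μg/mL

τ/t½ = 115/30 ≈ 3.8333, so fraction remaining f = (1/2)^(115/30) ≈ 0.0702.
Accumulation ratio R = 1/(1 − f) ≈ 1/0.9298 ≈ 1.0755.
Single-dose peak C₀ = D/Vd = 598/142 ≈ 4.211 μg/mL.
Steady-state peak Cmax,ss = C₀·R ≈ 4.211 × 1.0755 ≈ 4.529 μg/mL.
Peak 4.5 μg/mL vs MTC 10 μg/mL: below toxic threshold.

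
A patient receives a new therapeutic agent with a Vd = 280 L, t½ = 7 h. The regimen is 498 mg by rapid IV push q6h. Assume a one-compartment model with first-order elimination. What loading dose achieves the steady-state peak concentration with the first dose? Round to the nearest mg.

f = (1/2)^(6/7) ≈ 0.552045; accumulation ratio R = 1/(1−f) ≈ 2.23237.
Loading dose to hit Cmax,ss on first dose: D_load = D_maint·R ≈ 498 × 2.23237 ≈ 1111.72 mg.

1112 mg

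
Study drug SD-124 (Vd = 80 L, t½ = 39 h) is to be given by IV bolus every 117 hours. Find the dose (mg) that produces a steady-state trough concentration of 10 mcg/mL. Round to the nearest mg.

5600 mg

τ/t½ = 117/39 ≈ 3, so f = (1/2)^(117/39) ≈ 0.125000.
Cmin,ss = (D/Vd)·f/(1−f), so D = Cmin,ss·Vd·(1−f)/f.
D = 10 × 80 × (1−f)/f ≈ 10 × 80 × 7.00000 ≈ 5600.00 mg.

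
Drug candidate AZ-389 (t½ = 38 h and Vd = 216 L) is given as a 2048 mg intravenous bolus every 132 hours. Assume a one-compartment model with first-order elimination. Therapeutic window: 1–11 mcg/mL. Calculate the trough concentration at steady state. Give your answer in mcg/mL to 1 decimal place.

0.9 mcg/mL

τ/t½ = 132/38 ≈ 3.4737, so fraction remaining f = (1/2)^(132/38) ≈ 0.0900.
Accumulation ratio R = 1/(1 − f) ≈ 1/0.9100 ≈ 1.0989.
Each bolus raises the concentration by D/Vd = 2048/216 ≈ 9.481 mcg/mL.
Steady-state peak Cmax,ss = C₀·R ≈ 9.481 × 1.0989 ≈ 10.419 mcg/mL.
One interval later, Cmin,ss = Cmax,ss·e^(−kτ) ≈ 10.419 × 0.0900 ≈ 0.938 mcg/mL.
Trough 0.9 mcg/mL vs MEC 1 mcg/mL: subtherapeutic.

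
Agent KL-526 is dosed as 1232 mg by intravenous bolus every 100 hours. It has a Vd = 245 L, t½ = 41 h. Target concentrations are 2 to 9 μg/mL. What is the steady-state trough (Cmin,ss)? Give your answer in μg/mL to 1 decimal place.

1.1 μg/mL

τ/t½ = 100/41 ≈ 2.439, so fraction remaining f = (1/2)^(100/41) ≈ 0.1844.
Accumulation ratio R = 1/(1 − f) ≈ 1/0.8156 ≈ 1.2261.
Single-dose peak C₀ = D/Vd = 1232/245 ≈ 5.029 μg/mL.
Steady-state peak Cmax,ss = C₀·R ≈ 5.029 × 1.2261 ≈ 6.166 μg/mL.
Steady-state trough Cmin,ss = Cmax,ss·f ≈ 6.166 × 0.1844 ≈ 1.137 μg/mL.
Trough 1.1 μg/mL vs MEC 2 μg/mL: subtherapeutic.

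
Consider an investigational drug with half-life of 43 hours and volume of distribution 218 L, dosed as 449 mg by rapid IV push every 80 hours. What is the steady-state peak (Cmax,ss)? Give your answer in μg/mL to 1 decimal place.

k = ln2/t½ = ln2/43 ≈ 0.016120 h⁻¹; fraction remaining f = e^(−kτ) = e^(−0.016120×80) ≈ 0.2754.
Accumulation ratio R = 1/(1 − f) ≈ 1/0.7246 ≈ 1.3801.
Single-dose peak C₀ = D/Vd = 449/218 ≈ 2.060 μg/mL.
Cmax,ss = C₀/(1 − f) ≈ 2.060/0.7246 ≈ 2.843 μg/mL.

2.8 μg/mL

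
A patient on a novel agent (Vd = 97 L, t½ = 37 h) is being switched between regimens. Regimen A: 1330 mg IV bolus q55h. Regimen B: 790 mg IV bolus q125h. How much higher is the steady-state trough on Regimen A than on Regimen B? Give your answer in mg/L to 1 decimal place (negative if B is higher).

6.7 mg/L

Regimen A: f = (1/2)^(55/37) ≈ 0.3569; Cmin,ss = (1330/97)·f/(1−f) ≈ 7.609 mg/L.
Regimen B: f = (1/2)^(125/37) ≈ 0.0962; Cmin,ss = (790/97)·f/(1−f) ≈ 0.867 mg/L.
Difference ≈ 7.609 − 0.867 ≈ 6.742 mg/L.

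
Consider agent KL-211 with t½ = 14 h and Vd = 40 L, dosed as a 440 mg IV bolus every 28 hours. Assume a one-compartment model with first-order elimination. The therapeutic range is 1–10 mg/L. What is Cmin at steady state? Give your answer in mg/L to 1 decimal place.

The dosing interval is 2 half-lives, so f = 2^(−2) = 0.25.
At steady state, R = 1/(1 − 0.25) = 4/3.
Single-dose peak C₀ = D/Vd = 440/40 = 11 mg/L.
Steady-state peak Cmax,ss = C₀·R = 11 × 4/3 ≈ 14.667 mg/L.
Steady-state trough Cmin,ss = Cmax,ss·f ≈ 14.667 × 0.25 ≈ 3.667 mg/L.
Trough 3.7 mg/L vs MEC 1 mg/L: adequate.

3.7 mg/L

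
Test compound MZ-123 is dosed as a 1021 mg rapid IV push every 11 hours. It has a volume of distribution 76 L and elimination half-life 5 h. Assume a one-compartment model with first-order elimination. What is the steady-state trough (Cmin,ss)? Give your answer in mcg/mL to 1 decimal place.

3.7 mcg/mL

Over one 11-h interval, 11/5 ≈ 2.2 half-lives elapse, leaving f ≈ 0.2176 of each dose.
Single-dose peak C₀ = D/Vd = 1021/76 ≈ 13.434 mcg/mL.
Steady-state trough Cmin,ss = C₀·f/(1−f) ≈ 13.434 × 0.2176/0.7824 ≈ 3.736 mcg/mL.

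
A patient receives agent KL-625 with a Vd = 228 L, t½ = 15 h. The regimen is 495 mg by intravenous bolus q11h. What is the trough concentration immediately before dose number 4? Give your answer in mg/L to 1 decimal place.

2.6 mg/L

f = (1/2)^(τ/t½) = (1/2)^(11/15) ≈ 0.6015.
C₀ = D/Vd = 495/228 ≈ 2.171 mg/L.
Before the 4th dose, 3 doses have been given. Superposition: Cmin = C₀·(f + f² + … + f^3).
≈ 2.171 × (0.6015 + 0.3618 + 0.2176) ≈ 2.171 × 1.1809 ≈ 2.564 mg/L.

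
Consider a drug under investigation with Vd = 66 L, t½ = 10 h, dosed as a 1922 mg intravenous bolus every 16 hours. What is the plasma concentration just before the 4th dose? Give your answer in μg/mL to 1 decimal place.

f = (1/2)^(τ/t½) = (1/2)^(16/10) ≈ 0.3299.
C₀ = D/Vd = 1922/66 ≈ 29.121 μg/mL.
Before the 4th dose, 3 doses have been given. Superposition: Cmin = C₀·(f + f² + … + f^3).
≈ 29.121 × (0.3299 + 0.1088 + 0.0359) ≈ 29.121 × 0.4746 ≈ 13.821 μg/mL.

13.8 μg/mL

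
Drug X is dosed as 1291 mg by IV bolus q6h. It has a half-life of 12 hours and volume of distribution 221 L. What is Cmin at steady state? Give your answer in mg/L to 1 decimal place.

Over one 6-h interval, 6/12 ≈ 0.5 half-lives elapse, leaving f ≈ 0.7071 of each dose.
Each bolus raises the concentration by D/Vd = 1291/221 ≈ 5.842 mg/L.
Steady-state trough Cmin,ss = C₀·f/(1−f) ≈ 5.842 × 0.7071/0.2929 ≈ 14.103 mg/L.

14.1 mg/L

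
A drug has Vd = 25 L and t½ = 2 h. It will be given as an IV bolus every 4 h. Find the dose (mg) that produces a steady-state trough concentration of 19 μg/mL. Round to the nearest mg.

1425 mg

τ/t½ = 4/2 ≈ 2, so f = (1/2)^(4/2) ≈ 0.250000.
Cmin,ss = (D/Vd)·f/(1−f), so D = Cmin,ss·Vd·(1−f)/f.
D = 19 × 25 × (1−f)/f ≈ 19 × 25 × 3.00000 ≈ 1425.00 mg.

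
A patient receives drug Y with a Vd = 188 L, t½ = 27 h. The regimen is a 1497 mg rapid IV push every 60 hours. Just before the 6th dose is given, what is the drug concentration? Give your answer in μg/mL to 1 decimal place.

2.2 μg/mL

f = (1/2)^(τ/t½) = (1/2)^(60/27) ≈ 0.2143.
C₀ = D/Vd = 1497/188 ≈ 7.963 μg/mL.
Before the 6th dose, 5 doses have been given. Superposition: Cmin = C₀·(f + f² + … + f^5).
≈ 7.963 × (0.2143 + 0.0459 + 0.0098 + 0.0021 + 0.0005) ≈ 7.963 × 0.2726 ≈ 2.171 μg/mL.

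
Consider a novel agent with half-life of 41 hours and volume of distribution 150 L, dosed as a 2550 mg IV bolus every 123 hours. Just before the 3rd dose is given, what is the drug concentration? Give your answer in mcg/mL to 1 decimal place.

2.4 mcg/mL

f = (1/2)^(τ/t½) = (1/2)^(123/41) ≈ 0.1250.
C₀ = D/Vd = 2550/150 ≈ 17.000 mcg/mL.
Before the 3rd dose, 2 doses have been given. Superposition: Cmin = C₀·(f + f²).
≈ 17.000 × (0.1250 + 0.0156) ≈ 17.000 × 0.1406 ≈ 2.390 mcg/mL.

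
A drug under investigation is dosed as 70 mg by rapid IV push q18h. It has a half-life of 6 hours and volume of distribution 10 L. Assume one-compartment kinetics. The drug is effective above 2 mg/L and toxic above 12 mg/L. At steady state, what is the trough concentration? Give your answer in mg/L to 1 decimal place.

1.0 mg/L

τ = 18 h = 3 half-lives, so f = (1/2)^3 = 0.125.
At steady state, R = 1/(1 − 0.125) = 8/7.
Single-dose peak C₀ = D/Vd = 70/10 = 7 mg/L.
Steady-state peak Cmax,ss = C₀·R = 7 × 8/7 ≈ 8.000 mg/L.
Steady-state trough Cmin,ss = Cmax,ss·f ≈ 8.000 × 0.125 ≈ 1.000 mg/L.
Trough 1.0 mg/L vs MEC 2 mg/L: subtherapeutic.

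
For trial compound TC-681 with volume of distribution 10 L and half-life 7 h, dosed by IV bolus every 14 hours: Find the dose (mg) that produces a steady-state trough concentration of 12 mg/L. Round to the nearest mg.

360 mg

τ/t½ = 14/7 ≈ 2, so f = (1/2)^(14/7) ≈ 0.250000.
Cmin,ss = (D/Vd)·f/(1−f), so D = Cmin,ss·Vd·(1−f)/f.
D = 12 × 10 × (1−f)/f ≈ 12 × 10 × 3.00000 ≈ 360.00 mg.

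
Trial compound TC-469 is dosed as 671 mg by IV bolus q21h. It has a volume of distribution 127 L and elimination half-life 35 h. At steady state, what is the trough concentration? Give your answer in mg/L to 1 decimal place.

10.2 mg/L

k = ln2/t½ = ln2/35 ≈ 0.019804 h⁻¹; fraction remaining f = e^(−kτ) = e^(−0.019804×21) ≈ 0.6598.
Single-dose peak C₀ = D/Vd = 671/127 ≈ 5.283 mg/L.
Steady-state trough Cmin,ss = C₀·f/(1−f) ≈ 5.283 × 0.6598/0.3402 ≈ 10.246 mg/L.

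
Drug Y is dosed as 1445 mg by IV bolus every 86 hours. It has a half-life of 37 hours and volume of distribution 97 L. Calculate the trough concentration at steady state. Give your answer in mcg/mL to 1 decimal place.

τ/t½ = 86/37 ≈ 2.3243, so fraction remaining f = (1/2)^(86/37) ≈ 0.1997.
Single-dose peak C₀ = D/Vd = 1445/97 ≈ 14.897 mcg/mL.
Steady-state trough Cmin,ss = C₀·f/(1−f) ≈ 14.897 × 0.1997/0.8003 ≈ 3.717 mcg/mL.

3.7 mcg/mL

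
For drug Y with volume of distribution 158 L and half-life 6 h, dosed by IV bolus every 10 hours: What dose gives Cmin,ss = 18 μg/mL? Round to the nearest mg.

6185 mg

τ/t½ = 10/6 ≈ 1.6667, so f = (1/2)^(10/6) ≈ 0.314980.
Cmin,ss = (D/Vd)·f/(1−f), so D = Cmin,ss·Vd·(1−f)/f.
D = 18 × 158 × (1−f)/f ≈ 18 × 158 × 2.17480 ≈ 6185.13 mg.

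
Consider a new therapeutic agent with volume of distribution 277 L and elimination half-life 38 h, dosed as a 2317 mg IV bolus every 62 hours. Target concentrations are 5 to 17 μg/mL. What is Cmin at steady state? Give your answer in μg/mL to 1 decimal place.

Over one 62-h interval, 62/38 ≈ 1.6316 half-lives elapse, leaving f ≈ 0.3227 of each dose.
Each bolus raises the concentration by D/Vd = 2317/277 ≈ 8.365 μg/mL.
Steady-state trough Cmin,ss = C₀·f/(1−f) ≈ 8.365 × 0.3227/0.6773 ≈ 3.986 μg/mL.
Trough 4.0 μg/mL vs MEC 5 μg/mL: subtherapeutic.

4.0 μg/mL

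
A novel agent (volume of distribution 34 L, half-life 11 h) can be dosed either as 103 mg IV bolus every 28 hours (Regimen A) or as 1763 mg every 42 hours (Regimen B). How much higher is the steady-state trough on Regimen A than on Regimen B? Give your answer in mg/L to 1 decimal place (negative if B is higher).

-3.3 mg/L

Regimen A: f = (1/2)^(28/11) ≈ 0.1713; Cmin,ss = (103/34)·f/(1−f) ≈ 0.626 mg/L.
Regimen B: f = (1/2)^(42/11) ≈ 0.0709; Cmin,ss = (1763/34)·f/(1−f) ≈ 3.957 mg/L.
Difference ≈ 0.626 − 3.957 ≈ -3.331 mg/L.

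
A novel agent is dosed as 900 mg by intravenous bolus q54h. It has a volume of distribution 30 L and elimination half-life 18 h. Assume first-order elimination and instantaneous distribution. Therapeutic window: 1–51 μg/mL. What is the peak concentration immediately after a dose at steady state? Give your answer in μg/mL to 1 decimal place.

34.3 μg/mL

The dosing interval is 3 half-lives, so f = 2^(−3) = 0.125.
At steady state, R = 1/(1 − 0.125) = 8/7.
Single-dose peak C₀ = D/Vd = 900/30 = 30 μg/mL.
Steady-state peak Cmax,ss = C₀·R = 30 × 8/7 ≈ 34.286 μg/mL.
Peak 34.3 μg/mL vs MTC 51 μg/mL: below toxic threshold.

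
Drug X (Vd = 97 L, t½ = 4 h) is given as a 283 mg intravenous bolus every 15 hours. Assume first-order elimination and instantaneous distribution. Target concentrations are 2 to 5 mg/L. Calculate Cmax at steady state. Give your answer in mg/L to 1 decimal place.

k = ln2/t½ = ln2/4 ≈ 0.173287 h⁻¹; fraction remaining f = e^(−kτ) = e^(−0.173287×15) ≈ 0.0743.
Accumulation ratio R = 1/(1 − f) ≈ 1/0.9257 ≈ 1.0803.
Each bolus raises the concentration by D/Vd = 283/97 ≈ 2.918 mg/L.
Cmax,ss = C₀/(1 − f) ≈ 2.918/0.9257 ≈ 3.152 mg/L.
Peak 3.2 mg/L vs MTC 5 mg/L: below toxic threshold.

3.2 mg/L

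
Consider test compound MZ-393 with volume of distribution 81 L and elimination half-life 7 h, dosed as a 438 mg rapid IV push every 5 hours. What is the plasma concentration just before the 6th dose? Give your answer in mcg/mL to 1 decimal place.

f = (1/2)^(τ/t½) = (1/2)^(5/7) ≈ 0.6095.
C₀ = D/Vd = 438/81 ≈ 5.407 mcg/mL.
Before the 6th dose, 5 doses have been given. Superposition: Cmin = C₀·(f + f² + … + f^5).
≈ 5.407 × (0.6095 + 0.3715 + 0.2264 + 0.1380 + 0.0841) ≈ 5.407 × 1.4295 ≈ 7.729 mcg/mL.

7.7 mcg/mL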